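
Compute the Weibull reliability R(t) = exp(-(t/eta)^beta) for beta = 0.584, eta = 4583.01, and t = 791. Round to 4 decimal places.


beta = 0.584, eta = 4583.01, t = 791
t/eta = 791 / 4583.01 = 0.1726
(t/eta)^beta = 0.1726^0.584 = 0.3584
R(t) = exp(-0.3584)
R(t) = 0.6988

0.6988


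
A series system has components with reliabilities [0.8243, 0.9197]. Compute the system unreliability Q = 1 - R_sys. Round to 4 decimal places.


Components: [0.8243, 0.9197]
After component 1: product = 0.8243
After component 2: product = 0.7581
R_sys = 0.7581
Q = 1 - 0.7581 = 0.2419

0.2419


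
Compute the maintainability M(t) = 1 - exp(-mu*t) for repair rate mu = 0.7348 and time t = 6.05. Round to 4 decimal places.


mu = 0.7348, t = 6.05
mu * t = 0.7348 * 6.05 = 4.4455
exp(-4.4455) = 0.0117
M(t) = 1 - 0.0117
M(t) = 0.9883

0.9883


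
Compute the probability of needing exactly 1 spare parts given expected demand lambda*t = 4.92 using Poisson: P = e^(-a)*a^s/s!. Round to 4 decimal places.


a = 4.92, s = 1
e^(-a) = e^(-4.92) = 0.0073
a^s = 4.92^1 = 4.92
s! = 1
P = 0.0073 * 4.92 / 1
P = 0.0359

0.0359


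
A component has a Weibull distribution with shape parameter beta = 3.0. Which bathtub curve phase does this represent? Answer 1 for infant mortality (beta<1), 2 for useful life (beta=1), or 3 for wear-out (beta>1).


beta = 3.0
Compare beta to 1:
beta < 1 => infant mortality (phase 1)
beta = 1 => useful life (phase 2)
beta > 1 => wear-out (phase 3)
Since beta = 3.0, this is wear-out (increasing failure rate)
Phase = 3

3


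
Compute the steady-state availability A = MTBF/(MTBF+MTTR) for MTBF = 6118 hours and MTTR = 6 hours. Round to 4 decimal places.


MTBF = 6118
MTTR = 6
MTBF + MTTR = 6124
A = 6118 / 6124
A = 0.999

0.999


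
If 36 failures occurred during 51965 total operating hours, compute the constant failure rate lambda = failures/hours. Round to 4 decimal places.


failures = 36
total_hours = 51965
lambda = 36 / 51965
lambda = 0.0007

0.0007


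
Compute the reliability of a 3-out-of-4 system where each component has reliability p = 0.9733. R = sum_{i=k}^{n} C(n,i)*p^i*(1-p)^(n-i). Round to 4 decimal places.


k = 3, n = 4, p = 0.9733
i=3: C(4,3)=4 * 0.9733^3 * 0.0267^1 = 0.0985
i=4: C(4,4)=1 * 0.9733^4 * 0.0267^0 = 0.8974
R = sum of terms = 0.9959

0.9959


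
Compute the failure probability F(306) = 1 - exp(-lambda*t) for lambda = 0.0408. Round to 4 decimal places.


lambda = 0.0408, t = 306
lambda * t = 12.4848
exp(-12.4848) = 0.0
F(t) = 1 - 0.0
F(t) = 1.0

1.0


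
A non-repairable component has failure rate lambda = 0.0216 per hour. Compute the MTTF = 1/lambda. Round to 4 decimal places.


lambda = 0.0216
MTTF = 1 / 0.0216
MTTF = 46.2963

46.2963


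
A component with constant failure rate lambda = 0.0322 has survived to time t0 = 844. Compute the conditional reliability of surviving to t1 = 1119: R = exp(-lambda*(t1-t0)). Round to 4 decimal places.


lambda = 0.0322
t0 = 844, t1 = 1119
t1 - t0 = 275
lambda * (t1-t0) = 0.0322 * 275 = 8.855
R = exp(-8.855)
R = 0.0001

0.0001


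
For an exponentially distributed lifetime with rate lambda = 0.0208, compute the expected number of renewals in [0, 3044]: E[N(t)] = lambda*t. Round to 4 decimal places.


lambda = 0.0208
t = 3044
E[N(t)] = lambda * t
E[N(t)] = 0.0208 * 3044
E[N(t)] = 63.3152

63.3152


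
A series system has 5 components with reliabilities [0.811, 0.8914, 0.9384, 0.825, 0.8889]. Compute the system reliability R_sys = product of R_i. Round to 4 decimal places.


Components: [0.811, 0.8914, 0.9384, 0.825, 0.8889]
After component 1 (R=0.811): product = 0.811
After component 2 (R=0.8914): product = 0.7229
After component 3 (R=0.9384): product = 0.6784
After component 4 (R=0.825): product = 0.5597
After component 5 (R=0.8889): product = 0.4975
R_sys = 0.4975

0.4975


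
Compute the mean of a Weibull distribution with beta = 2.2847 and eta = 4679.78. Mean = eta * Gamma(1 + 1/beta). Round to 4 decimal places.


beta = 2.2847, eta = 4679.78
1/beta = 0.4377
1 + 1/beta = 1.4377
Gamma(1.4377) = 0.8859
Mean = 4679.78 * 0.8859
Mean = 4145.5858

4145.5858


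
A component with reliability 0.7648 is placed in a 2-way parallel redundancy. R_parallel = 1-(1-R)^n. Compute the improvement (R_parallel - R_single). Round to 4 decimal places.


R_single = 0.7648, n = 2
1 - R_single = 0.2352
(1 - R_single)^n = 0.2352^2 = 0.0553
R_parallel = 1 - 0.0553 = 0.9447
Improvement = 0.9447 - 0.7648
Improvement = 0.1799

0.1799


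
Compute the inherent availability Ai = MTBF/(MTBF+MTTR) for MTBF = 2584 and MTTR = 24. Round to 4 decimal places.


MTBF = 2584
MTTR = 24
MTBF + MTTR = 2608
Ai = 2584 / 2608
Ai = 0.9908

0.9908


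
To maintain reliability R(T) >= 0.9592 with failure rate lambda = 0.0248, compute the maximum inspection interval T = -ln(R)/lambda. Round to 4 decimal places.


R_target = 0.9592
lambda = 0.0248
-ln(0.9592) = 0.0417
T = 0.0417 / 0.0248
T = 1.6797

1.6797


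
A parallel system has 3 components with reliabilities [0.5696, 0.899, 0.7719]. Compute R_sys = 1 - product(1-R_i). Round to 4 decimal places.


Components: [0.5696, 0.899, 0.7719]
(1 - 0.5696) = 0.4304, running product = 0.4304
(1 - 0.899) = 0.101, running product = 0.0435
(1 - 0.7719) = 0.2281, running product = 0.0099
Product of (1-R_i) = 0.0099
R_sys = 1 - 0.0099 = 0.9901

0.9901


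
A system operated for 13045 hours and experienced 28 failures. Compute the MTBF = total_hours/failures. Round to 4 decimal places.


total_hours = 13045
failures = 28
MTBF = 13045 / 28
MTBF = 465.8929

465.8929


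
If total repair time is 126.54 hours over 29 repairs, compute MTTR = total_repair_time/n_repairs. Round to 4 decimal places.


total_repair_time = 126.54
n_repairs = 29
MTTR = 126.54 / 29
MTTR = 4.3634

4.3634


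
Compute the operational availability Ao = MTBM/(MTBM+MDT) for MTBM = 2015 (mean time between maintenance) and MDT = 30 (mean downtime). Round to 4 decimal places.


MTBM = 2015
MDT = 30
MTBM + MDT = 2045
Ao = 2015 / 2045
Ao = 0.9853

0.9853


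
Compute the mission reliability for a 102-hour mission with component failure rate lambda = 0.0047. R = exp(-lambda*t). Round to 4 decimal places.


lambda = 0.0047
mission_time = 102
lambda * t = 0.0047 * 102 = 0.4794
R = exp(-0.4794)
R = 0.6192

0.6192


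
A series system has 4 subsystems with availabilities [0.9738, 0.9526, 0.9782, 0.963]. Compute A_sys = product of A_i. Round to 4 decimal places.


Subsystems: [0.9738, 0.9526, 0.9782, 0.963]
After subsystem 1 (A=0.9738): product = 0.9738
After subsystem 2 (A=0.9526): product = 0.9276
After subsystem 3 (A=0.9782): product = 0.9074
After subsystem 4 (A=0.963): product = 0.8738
A_sys = 0.8738

0.8738


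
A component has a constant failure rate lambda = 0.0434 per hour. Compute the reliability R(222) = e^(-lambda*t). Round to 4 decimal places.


lambda = 0.0434
t = 222
lambda * t = 9.6348
R(t) = e^(-9.6348)
R(t) = 0.0001

0.0001


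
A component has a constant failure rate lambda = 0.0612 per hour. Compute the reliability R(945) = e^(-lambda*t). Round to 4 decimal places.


lambda = 0.0612
t = 945
lambda * t = 57.834
R(t) = e^(-57.834)
R(t) = 0.0

0.0


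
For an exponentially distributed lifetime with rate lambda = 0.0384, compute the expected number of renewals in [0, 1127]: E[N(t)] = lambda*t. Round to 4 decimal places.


lambda = 0.0384
t = 1127
E[N(t)] = lambda * t
E[N(t)] = 0.0384 * 1127
E[N(t)] = 43.2768

43.2768


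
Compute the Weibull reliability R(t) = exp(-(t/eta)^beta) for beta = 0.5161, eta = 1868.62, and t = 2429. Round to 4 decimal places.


beta = 0.5161, eta = 1868.62, t = 2429
t/eta = 2429 / 1868.62 = 1.2999
(t/eta)^beta = 1.2999^0.5161 = 1.145
R(t) = exp(-1.145)
R(t) = 0.3182

0.3182


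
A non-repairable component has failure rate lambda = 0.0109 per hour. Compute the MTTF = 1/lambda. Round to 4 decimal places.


lambda = 0.0109
MTTF = 1 / 0.0109
MTTF = 91.7431

91.7431


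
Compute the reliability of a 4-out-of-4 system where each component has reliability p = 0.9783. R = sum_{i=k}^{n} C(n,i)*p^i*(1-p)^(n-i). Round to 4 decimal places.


k = 4, n = 4, p = 0.9783
i=4: C(4,4)=1 * 0.9783^4 * 0.0217^0 = 0.916
R = sum of terms = 0.916

0.916


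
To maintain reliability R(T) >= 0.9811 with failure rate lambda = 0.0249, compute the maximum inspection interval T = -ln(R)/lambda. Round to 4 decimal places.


R_target = 0.9811
lambda = 0.0249
-ln(0.9811) = 0.0191
T = 0.0191 / 0.0249
T = 0.7663

0.7663


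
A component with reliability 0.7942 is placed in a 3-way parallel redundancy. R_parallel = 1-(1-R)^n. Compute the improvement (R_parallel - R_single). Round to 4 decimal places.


R_single = 0.7942, n = 3
1 - R_single = 0.2058
(1 - R_single)^n = 0.2058^3 = 0.0087
R_parallel = 1 - 0.0087 = 0.9913
Improvement = 0.9913 - 0.7942
Improvement = 0.1971

0.1971


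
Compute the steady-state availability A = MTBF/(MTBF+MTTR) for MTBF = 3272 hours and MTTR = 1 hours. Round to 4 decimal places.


MTBF = 3272
MTTR = 1
MTBF + MTTR = 3273
A = 3272 / 3273
A = 0.9997

0.9997


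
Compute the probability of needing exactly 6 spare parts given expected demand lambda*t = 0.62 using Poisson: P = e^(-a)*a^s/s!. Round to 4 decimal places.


a = 0.62, s = 6
e^(-a) = e^(-0.62) = 0.5379
a^s = 0.62^6 = 0.0568
s! = 720
P = 0.5379 * 0.0568 / 720
P = 0.0

0.0


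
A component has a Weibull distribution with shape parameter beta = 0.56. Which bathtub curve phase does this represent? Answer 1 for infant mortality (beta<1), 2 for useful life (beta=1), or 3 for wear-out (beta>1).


beta = 0.56
Compare beta to 1:
beta < 1 => infant mortality (phase 1)
beta = 1 => useful life (phase 2)
beta > 1 => wear-out (phase 3)
Since beta = 0.56, this is infant mortality (decreasing failure rate)
Phase = 1

1


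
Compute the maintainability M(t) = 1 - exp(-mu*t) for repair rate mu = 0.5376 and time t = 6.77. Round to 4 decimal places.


mu = 0.5376, t = 6.77
mu * t = 0.5376 * 6.77 = 3.6396
exp(-3.6396) = 0.0263
M(t) = 1 - 0.0263
M(t) = 0.9737

0.9737


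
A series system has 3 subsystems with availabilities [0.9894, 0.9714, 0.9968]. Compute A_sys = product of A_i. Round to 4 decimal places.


Subsystems: [0.9894, 0.9714, 0.9968]
After subsystem 1 (A=0.9894): product = 0.9894
After subsystem 2 (A=0.9714): product = 0.9611
After subsystem 3 (A=0.9968): product = 0.958
A_sys = 0.958

0.958


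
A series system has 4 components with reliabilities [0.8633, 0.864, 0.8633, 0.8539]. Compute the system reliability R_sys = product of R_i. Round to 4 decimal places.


Components: [0.8633, 0.864, 0.8633, 0.8539]
After component 1 (R=0.8633): product = 0.8633
After component 2 (R=0.864): product = 0.7459
After component 3 (R=0.8633): product = 0.6439
After component 4 (R=0.8539): product = 0.5499
R_sys = 0.5499

0.5499


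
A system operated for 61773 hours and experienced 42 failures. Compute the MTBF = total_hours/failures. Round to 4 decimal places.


total_hours = 61773
failures = 42
MTBF = 61773 / 42
MTBF = 1470.7857

1470.7857


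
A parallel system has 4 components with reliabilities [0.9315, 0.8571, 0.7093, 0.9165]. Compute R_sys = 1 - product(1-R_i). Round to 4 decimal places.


Components: [0.9315, 0.8571, 0.7093, 0.9165]
(1 - 0.9315) = 0.0685, running product = 0.0685
(1 - 0.8571) = 0.1429, running product = 0.0098
(1 - 0.7093) = 0.2907, running product = 0.0028
(1 - 0.9165) = 0.0835, running product = 0.0002
Product of (1-R_i) = 0.0002
R_sys = 1 - 0.0002 = 0.9998

0.9998


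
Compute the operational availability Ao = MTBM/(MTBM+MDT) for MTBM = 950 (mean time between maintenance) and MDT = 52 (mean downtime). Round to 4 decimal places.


MTBM = 950
MDT = 52
MTBM + MDT = 1002
Ao = 950 / 1002
Ao = 0.9481

0.9481


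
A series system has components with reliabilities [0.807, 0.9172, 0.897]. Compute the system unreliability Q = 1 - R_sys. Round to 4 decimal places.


Components: [0.807, 0.9172, 0.897]
After component 1: product = 0.807
After component 2: product = 0.7402
After component 3: product = 0.6639
R_sys = 0.6639
Q = 1 - 0.6639 = 0.3361

0.3361


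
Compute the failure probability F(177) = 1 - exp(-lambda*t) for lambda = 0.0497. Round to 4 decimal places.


lambda = 0.0497, t = 177
lambda * t = 8.7969
exp(-8.7969) = 0.0002
F(t) = 1 - 0.0002
F(t) = 0.9998

0.9998


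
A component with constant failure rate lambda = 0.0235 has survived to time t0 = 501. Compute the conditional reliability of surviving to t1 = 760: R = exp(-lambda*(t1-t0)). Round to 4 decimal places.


lambda = 0.0235
t0 = 501, t1 = 760
t1 - t0 = 259
lambda * (t1-t0) = 0.0235 * 259 = 6.0865
R = exp(-6.0865)
R = 0.0023

0.0023


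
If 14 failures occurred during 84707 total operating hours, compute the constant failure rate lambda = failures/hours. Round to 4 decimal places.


failures = 14
total_hours = 84707
lambda = 14 / 84707
lambda = 0.0002

0.0002


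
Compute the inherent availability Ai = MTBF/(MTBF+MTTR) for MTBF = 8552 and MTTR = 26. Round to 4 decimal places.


MTBF = 8552
MTTR = 26
MTBF + MTTR = 8578
Ai = 8552 / 8578
Ai = 0.997

0.997


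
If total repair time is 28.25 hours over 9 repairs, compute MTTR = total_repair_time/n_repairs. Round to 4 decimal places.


total_repair_time = 28.25
n_repairs = 9
MTTR = 28.25 / 9
MTTR = 3.1389

3.1389


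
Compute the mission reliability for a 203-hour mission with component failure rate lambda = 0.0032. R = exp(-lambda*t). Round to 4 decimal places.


lambda = 0.0032
mission_time = 203
lambda * t = 0.0032 * 203 = 0.6496
R = exp(-0.6496)
R = 0.5223

0.5223


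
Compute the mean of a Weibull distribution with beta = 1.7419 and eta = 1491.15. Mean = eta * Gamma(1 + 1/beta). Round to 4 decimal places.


beta = 1.7419, eta = 1491.15
1/beta = 0.5741
1 + 1/beta = 1.5741
Gamma(1.5741) = 0.8909
Mean = 1491.15 * 0.8909
Mean = 1328.406

1328.406


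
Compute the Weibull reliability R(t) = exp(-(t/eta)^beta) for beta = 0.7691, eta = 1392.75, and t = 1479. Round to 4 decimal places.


beta = 0.7691, eta = 1392.75, t = 1479
t/eta = 1479 / 1392.75 = 1.0619
(t/eta)^beta = 1.0619^0.7691 = 1.0473
R(t) = exp(-1.0473)
R(t) = 0.3509

0.3509


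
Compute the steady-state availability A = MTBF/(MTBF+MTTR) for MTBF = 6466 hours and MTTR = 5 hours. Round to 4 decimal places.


MTBF = 6466
MTTR = 5
MTBF + MTTR = 6471
A = 6466 / 6471
A = 0.9992

0.9992


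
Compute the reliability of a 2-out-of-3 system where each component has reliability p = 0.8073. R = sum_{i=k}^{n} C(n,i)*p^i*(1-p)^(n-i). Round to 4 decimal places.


k = 2, n = 3, p = 0.8073
i=2: C(3,2)=3 * 0.8073^2 * 0.1927^1 = 0.3768
i=3: C(3,3)=1 * 0.8073^3 * 0.1927^0 = 0.5261
R = sum of terms = 0.9029

0.9029


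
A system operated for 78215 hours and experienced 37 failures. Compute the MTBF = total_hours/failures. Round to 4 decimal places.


total_hours = 78215
failures = 37
MTBF = 78215 / 37
MTBF = 2113.9189

2113.9189


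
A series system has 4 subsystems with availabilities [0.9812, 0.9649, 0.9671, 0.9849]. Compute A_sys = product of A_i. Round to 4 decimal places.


Subsystems: [0.9812, 0.9649, 0.9671, 0.9849]
After subsystem 1 (A=0.9812): product = 0.9812
After subsystem 2 (A=0.9649): product = 0.9468
After subsystem 3 (A=0.9671): product = 0.9156
After subsystem 4 (A=0.9849): product = 0.9018
A_sys = 0.9018

0.9018


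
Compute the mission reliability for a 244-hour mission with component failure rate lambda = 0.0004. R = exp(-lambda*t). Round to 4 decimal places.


lambda = 0.0004
mission_time = 244
lambda * t = 0.0004 * 244 = 0.0976
R = exp(-0.0976)
R = 0.907

0.907


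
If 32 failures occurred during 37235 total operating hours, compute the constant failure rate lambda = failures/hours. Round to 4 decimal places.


failures = 32
total_hours = 37235
lambda = 32 / 37235
lambda = 0.0009

0.0009


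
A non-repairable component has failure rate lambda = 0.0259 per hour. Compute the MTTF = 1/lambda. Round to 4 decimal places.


lambda = 0.0259
MTTF = 1 / 0.0259
MTTF = 38.61

38.61


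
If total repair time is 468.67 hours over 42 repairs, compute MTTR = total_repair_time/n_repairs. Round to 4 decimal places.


total_repair_time = 468.67
n_repairs = 42
MTTR = 468.67 / 42
MTTR = 11.1588

11.1588


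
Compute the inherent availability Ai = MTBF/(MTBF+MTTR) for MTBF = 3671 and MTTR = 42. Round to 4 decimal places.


MTBF = 3671
MTTR = 42
MTBF + MTTR = 3713
Ai = 3671 / 3713
Ai = 0.9887

0.9887


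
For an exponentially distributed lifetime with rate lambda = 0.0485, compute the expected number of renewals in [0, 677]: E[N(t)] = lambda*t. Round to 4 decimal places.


lambda = 0.0485
t = 677
E[N(t)] = lambda * t
E[N(t)] = 0.0485 * 677
E[N(t)] = 32.8345

32.8345


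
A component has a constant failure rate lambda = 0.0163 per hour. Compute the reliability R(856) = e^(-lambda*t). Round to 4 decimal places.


lambda = 0.0163
t = 856
lambda * t = 13.9528
R(t) = e^(-13.9528)
R(t) = 0.0

0.0


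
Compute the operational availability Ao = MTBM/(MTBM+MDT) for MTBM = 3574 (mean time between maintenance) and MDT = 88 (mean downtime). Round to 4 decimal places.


MTBM = 3574
MDT = 88
MTBM + MDT = 3662
Ao = 3574 / 3662
Ao = 0.976

0.976


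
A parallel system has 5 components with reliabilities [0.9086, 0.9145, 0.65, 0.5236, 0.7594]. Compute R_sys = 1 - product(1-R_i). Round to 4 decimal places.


Components: [0.9086, 0.9145, 0.65, 0.5236, 0.7594]
(1 - 0.9086) = 0.0914, running product = 0.0914
(1 - 0.9145) = 0.0855, running product = 0.0078
(1 - 0.65) = 0.35, running product = 0.0027
(1 - 0.5236) = 0.4764, running product = 0.0013
(1 - 0.7594) = 0.2406, running product = 0.0003
Product of (1-R_i) = 0.0003
R_sys = 1 - 0.0003 = 0.9997

0.9997


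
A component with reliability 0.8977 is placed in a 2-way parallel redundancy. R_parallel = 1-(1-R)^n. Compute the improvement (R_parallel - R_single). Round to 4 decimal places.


R_single = 0.8977, n = 2
1 - R_single = 0.1023
(1 - R_single)^n = 0.1023^2 = 0.0105
R_parallel = 1 - 0.0105 = 0.9895
Improvement = 0.9895 - 0.8977
Improvement = 0.0918

0.0918


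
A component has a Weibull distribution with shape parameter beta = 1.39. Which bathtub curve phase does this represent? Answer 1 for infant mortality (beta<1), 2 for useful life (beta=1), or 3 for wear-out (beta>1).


beta = 1.39
Compare beta to 1:
beta < 1 => infant mortality (phase 1)
beta = 1 => useful life (phase 2)
beta > 1 => wear-out (phase 3)
Since beta = 1.39, this is wear-out (increasing failure rate)
Phase = 3

3


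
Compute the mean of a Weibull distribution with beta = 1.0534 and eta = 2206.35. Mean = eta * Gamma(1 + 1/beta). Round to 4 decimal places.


beta = 1.0534, eta = 2206.35
1/beta = 0.9493
1 + 1/beta = 1.9493
Gamma(1.9493) = 0.9796
Mean = 2206.35 * 0.9796
Mean = 2161.3758

2161.3758


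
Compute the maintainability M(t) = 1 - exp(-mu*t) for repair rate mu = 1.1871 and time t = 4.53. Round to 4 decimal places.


mu = 1.1871, t = 4.53
mu * t = 1.1871 * 4.53 = 5.3776
exp(-5.3776) = 0.0046
M(t) = 1 - 0.0046
M(t) = 0.9954

0.9954


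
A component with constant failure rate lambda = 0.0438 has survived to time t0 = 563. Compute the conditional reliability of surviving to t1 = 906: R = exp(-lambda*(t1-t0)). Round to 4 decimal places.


lambda = 0.0438
t0 = 563, t1 = 906
t1 - t0 = 343
lambda * (t1-t0) = 0.0438 * 343 = 15.0234
R = exp(-15.0234)
R = 0.0

0.0


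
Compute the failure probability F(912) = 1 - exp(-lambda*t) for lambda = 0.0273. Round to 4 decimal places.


lambda = 0.0273, t = 912
lambda * t = 24.8976
exp(-24.8976) = 0.0
F(t) = 1 - 0.0
F(t) = 1.0

1.0


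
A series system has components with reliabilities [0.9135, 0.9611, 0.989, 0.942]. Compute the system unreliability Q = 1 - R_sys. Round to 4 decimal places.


Components: [0.9135, 0.9611, 0.989, 0.942]
After component 1: product = 0.9135
After component 2: product = 0.878
After component 3: product = 0.8683
After component 4: product = 0.8179
R_sys = 0.8179
Q = 1 - 0.8179 = 0.1821

0.1821


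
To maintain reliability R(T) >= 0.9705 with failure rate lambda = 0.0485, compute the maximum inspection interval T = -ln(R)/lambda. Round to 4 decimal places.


R_target = 0.9705
lambda = 0.0485
-ln(0.9705) = 0.0299
T = 0.0299 / 0.0485
T = 0.6174

0.6174


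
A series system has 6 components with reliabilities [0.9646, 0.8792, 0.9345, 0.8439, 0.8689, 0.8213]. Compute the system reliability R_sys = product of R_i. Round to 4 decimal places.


Components: [0.9646, 0.8792, 0.9345, 0.8439, 0.8689, 0.8213]
After component 1 (R=0.9646): product = 0.9646
After component 2 (R=0.8792): product = 0.8481
After component 3 (R=0.9345): product = 0.7925
After component 4 (R=0.8439): product = 0.6688
After component 5 (R=0.8689): product = 0.5811
After component 6 (R=0.8213): product = 0.4773
R_sys = 0.4773

0.4773


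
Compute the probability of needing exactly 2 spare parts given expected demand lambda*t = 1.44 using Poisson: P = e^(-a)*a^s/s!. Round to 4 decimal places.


a = 1.44, s = 2
e^(-a) = e^(-1.44) = 0.2369
a^s = 1.44^2 = 2.0736
s! = 2
P = 0.2369 * 2.0736 / 2
P = 0.2456

0.2456


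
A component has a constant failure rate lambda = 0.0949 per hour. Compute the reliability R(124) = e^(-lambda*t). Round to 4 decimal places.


lambda = 0.0949
t = 124
lambda * t = 11.7676
R(t) = e^(-11.7676)
R(t) = 0.0

0.0


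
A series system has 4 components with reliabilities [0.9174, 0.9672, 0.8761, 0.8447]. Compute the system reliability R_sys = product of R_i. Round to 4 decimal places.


Components: [0.9174, 0.9672, 0.8761, 0.8447]
After component 1 (R=0.9174): product = 0.9174
After component 2 (R=0.9672): product = 0.8873
After component 3 (R=0.8761): product = 0.7774
After component 4 (R=0.8447): product = 0.6566
R_sys = 0.6566

0.6566


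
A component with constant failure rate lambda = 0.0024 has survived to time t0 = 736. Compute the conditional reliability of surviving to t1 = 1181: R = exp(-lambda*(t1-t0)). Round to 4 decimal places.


lambda = 0.0024
t0 = 736, t1 = 1181
t1 - t0 = 445
lambda * (t1-t0) = 0.0024 * 445 = 1.068
R = exp(-1.068)
R = 0.3437

0.3437


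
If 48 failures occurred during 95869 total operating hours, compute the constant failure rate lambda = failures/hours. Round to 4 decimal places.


failures = 48
total_hours = 95869
lambda = 48 / 95869
lambda = 0.0005

0.0005


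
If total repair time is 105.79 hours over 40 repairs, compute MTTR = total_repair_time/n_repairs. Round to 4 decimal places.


total_repair_time = 105.79
n_repairs = 40
MTTR = 105.79 / 40
MTTR = 2.6448

2.6448


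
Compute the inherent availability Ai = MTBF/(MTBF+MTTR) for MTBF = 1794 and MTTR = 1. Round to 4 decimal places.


MTBF = 1794
MTTR = 1
MTBF + MTTR = 1795
Ai = 1794 / 1795
Ai = 0.9994

0.9994


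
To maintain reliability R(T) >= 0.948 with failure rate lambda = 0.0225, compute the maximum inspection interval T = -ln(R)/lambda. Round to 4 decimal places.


R_target = 0.948
lambda = 0.0225
-ln(0.948) = 0.0534
T = 0.0534 / 0.0225
T = 2.3734

2.3734


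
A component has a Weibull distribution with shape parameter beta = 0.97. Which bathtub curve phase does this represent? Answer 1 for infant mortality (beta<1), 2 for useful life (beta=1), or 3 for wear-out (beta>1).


beta = 0.97
Compare beta to 1:
beta < 1 => infant mortality (phase 1)
beta = 1 => useful life (phase 2)
beta > 1 => wear-out (phase 3)
Since beta = 0.97, this is infant mortality (decreasing failure rate)
Phase = 1

1


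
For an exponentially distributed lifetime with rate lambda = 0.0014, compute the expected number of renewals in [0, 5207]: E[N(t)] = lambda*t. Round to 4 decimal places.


lambda = 0.0014
t = 5207
E[N(t)] = lambda * t
E[N(t)] = 0.0014 * 5207
E[N(t)] = 7.2898

7.2898


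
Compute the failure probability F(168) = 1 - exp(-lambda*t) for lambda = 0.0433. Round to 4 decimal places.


lambda = 0.0433, t = 168
lambda * t = 7.2744
exp(-7.2744) = 0.0007
F(t) = 1 - 0.0007
F(t) = 0.9993

0.9993


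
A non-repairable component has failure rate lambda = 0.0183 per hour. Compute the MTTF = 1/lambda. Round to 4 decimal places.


lambda = 0.0183
MTTF = 1 / 0.0183
MTTF = 54.6448

54.6448


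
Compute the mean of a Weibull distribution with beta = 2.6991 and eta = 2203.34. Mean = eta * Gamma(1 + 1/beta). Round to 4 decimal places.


beta = 2.6991, eta = 2203.34
1/beta = 0.3705
1 + 1/beta = 1.3705
Gamma(1.3705) = 0.8893
Mean = 2203.34 * 0.8893
Mean = 1959.3707

1959.3707


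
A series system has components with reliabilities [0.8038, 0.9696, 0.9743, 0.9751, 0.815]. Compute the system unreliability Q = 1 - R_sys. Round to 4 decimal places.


Components: [0.8038, 0.9696, 0.9743, 0.9751, 0.815]
After component 1: product = 0.8038
After component 2: product = 0.7794
After component 3: product = 0.7593
After component 4: product = 0.7404
After component 5: product = 0.6034
R_sys = 0.6034
Q = 1 - 0.6034 = 0.3966

0.3966


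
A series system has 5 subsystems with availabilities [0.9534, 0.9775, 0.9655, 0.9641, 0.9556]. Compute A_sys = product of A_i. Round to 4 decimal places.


Subsystems: [0.9534, 0.9775, 0.9655, 0.9641, 0.9556]
After subsystem 1 (A=0.9534): product = 0.9534
After subsystem 2 (A=0.9775): product = 0.9319
After subsystem 3 (A=0.9655): product = 0.8998
After subsystem 4 (A=0.9641): product = 0.8675
After subsystem 5 (A=0.9556): product = 0.829
A_sys = 0.829

0.829


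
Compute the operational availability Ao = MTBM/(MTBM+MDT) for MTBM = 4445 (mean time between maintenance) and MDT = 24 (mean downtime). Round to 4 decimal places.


MTBM = 4445
MDT = 24
MTBM + MDT = 4469
Ao = 4445 / 4469
Ao = 0.9946

0.9946


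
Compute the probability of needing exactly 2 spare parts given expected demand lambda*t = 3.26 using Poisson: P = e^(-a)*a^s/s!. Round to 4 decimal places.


a = 3.26, s = 2
e^(-a) = e^(-3.26) = 0.0384
a^s = 3.26^2 = 10.6276
s! = 2
P = 0.0384 * 10.6276 / 2
P = 0.204

0.204


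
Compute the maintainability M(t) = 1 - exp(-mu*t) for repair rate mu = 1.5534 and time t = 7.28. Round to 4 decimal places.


mu = 1.5534, t = 7.28
mu * t = 1.5534 * 7.28 = 11.3088
exp(-11.3088) = 0.0
M(t) = 1 - 0.0
M(t) = 1.0

1.0


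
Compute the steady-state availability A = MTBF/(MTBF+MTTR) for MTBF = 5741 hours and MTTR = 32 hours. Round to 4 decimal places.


MTBF = 5741
MTTR = 32
MTBF + MTTR = 5773
A = 5741 / 5773
A = 0.9945

0.9945


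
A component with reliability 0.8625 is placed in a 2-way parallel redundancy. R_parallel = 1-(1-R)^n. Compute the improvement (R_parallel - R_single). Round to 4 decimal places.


R_single = 0.8625, n = 2
1 - R_single = 0.1375
(1 - R_single)^n = 0.1375^2 = 0.0189
R_parallel = 1 - 0.0189 = 0.9811
Improvement = 0.9811 - 0.8625
Improvement = 0.1186

0.1186


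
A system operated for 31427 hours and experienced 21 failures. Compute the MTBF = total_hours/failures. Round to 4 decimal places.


total_hours = 31427
failures = 21
MTBF = 31427 / 21
MTBF = 1496.5238

1496.5238


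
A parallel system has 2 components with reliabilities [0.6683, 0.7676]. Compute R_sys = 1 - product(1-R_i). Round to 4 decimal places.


Components: [0.6683, 0.7676]
(1 - 0.6683) = 0.3317, running product = 0.3317
(1 - 0.7676) = 0.2324, running product = 0.0771
Product of (1-R_i) = 0.0771
R_sys = 1 - 0.0771 = 0.9229

0.9229


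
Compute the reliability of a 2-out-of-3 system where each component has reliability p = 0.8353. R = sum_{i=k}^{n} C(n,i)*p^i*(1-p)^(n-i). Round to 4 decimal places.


k = 2, n = 3, p = 0.8353
i=2: C(3,2)=3 * 0.8353^2 * 0.1647^1 = 0.3447
i=3: C(3,3)=1 * 0.8353^3 * 0.1647^0 = 0.5828
R = sum of terms = 0.9276

0.9276


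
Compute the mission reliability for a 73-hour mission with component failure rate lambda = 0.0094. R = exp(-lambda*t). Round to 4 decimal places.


lambda = 0.0094
mission_time = 73
lambda * t = 0.0094 * 73 = 0.6862
R = exp(-0.6862)
R = 0.5035

0.5035


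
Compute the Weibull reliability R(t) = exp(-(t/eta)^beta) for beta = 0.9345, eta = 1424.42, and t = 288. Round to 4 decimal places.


beta = 0.9345, eta = 1424.42, t = 288
t/eta = 288 / 1424.42 = 0.2022
(t/eta)^beta = 0.2022^0.9345 = 0.2245
R(t) = exp(-0.2245)
R(t) = 0.7989

0.7989


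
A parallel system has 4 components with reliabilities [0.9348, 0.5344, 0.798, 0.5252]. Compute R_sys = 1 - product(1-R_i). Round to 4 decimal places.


Components: [0.9348, 0.5344, 0.798, 0.5252]
(1 - 0.9348) = 0.0652, running product = 0.0652
(1 - 0.5344) = 0.4656, running product = 0.0304
(1 - 0.798) = 0.202, running product = 0.0061
(1 - 0.5252) = 0.4748, running product = 0.0029
Product of (1-R_i) = 0.0029
R_sys = 1 - 0.0029 = 0.9971

0.9971


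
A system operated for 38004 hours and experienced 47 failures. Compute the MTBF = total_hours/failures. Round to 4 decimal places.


total_hours = 38004
failures = 47
MTBF = 38004 / 47
MTBF = 808.5957

808.5957


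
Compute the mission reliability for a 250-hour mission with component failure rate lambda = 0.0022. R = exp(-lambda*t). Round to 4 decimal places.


lambda = 0.0022
mission_time = 250
lambda * t = 0.0022 * 250 = 0.55
R = exp(-0.55)
R = 0.5769

0.5769


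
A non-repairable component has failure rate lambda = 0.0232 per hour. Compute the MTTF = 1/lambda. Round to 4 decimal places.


lambda = 0.0232
MTTF = 1 / 0.0232
MTTF = 43.1034

43.1034


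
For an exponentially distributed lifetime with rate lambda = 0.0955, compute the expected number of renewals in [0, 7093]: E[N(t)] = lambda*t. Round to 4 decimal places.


lambda = 0.0955
t = 7093
E[N(t)] = lambda * t
E[N(t)] = 0.0955 * 7093
E[N(t)] = 677.3815

677.3815


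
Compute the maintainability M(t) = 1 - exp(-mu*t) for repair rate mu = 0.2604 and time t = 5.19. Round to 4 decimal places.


mu = 0.2604, t = 5.19
mu * t = 0.2604 * 5.19 = 1.3515
exp(-1.3515) = 0.2589
M(t) = 1 - 0.2589
M(t) = 0.7411

0.7411


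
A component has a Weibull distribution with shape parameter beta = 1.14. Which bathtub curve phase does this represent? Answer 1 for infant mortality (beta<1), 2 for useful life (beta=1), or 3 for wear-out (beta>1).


beta = 1.14
Compare beta to 1:
beta < 1 => infant mortality (phase 1)
beta = 1 => useful life (phase 2)
beta > 1 => wear-out (phase 3)
Since beta = 1.14, this is wear-out (increasing failure rate)
Phase = 3

3


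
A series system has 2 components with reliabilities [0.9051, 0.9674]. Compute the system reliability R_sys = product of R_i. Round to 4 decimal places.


Components: [0.9051, 0.9674]
After component 1 (R=0.9051): product = 0.9051
After component 2 (R=0.9674): product = 0.8756
R_sys = 0.8756

0.8756


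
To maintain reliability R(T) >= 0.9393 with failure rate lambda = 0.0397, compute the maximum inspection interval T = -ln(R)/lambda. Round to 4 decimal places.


R_target = 0.9393
lambda = 0.0397
-ln(0.9393) = 0.0626
T = 0.0626 / 0.0397
T = 1.5773

1.5773


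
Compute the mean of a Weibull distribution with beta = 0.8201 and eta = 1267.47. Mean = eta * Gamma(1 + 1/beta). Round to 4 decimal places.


beta = 0.8201, eta = 1267.47
1/beta = 1.2194
1 + 1/beta = 2.2194
Gamma(2.2194) = 1.1136
Mean = 1267.47 * 1.1136
Mean = 1411.4488

1411.4488


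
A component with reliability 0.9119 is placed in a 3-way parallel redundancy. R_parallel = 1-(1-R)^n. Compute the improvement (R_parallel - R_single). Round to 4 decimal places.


R_single = 0.9119, n = 3
1 - R_single = 0.0881
(1 - R_single)^n = 0.0881^3 = 0.0007
R_parallel = 1 - 0.0007 = 0.9993
Improvement = 0.9993 - 0.9119
Improvement = 0.0874

0.0874


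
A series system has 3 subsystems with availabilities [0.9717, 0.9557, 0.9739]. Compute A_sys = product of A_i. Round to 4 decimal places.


Subsystems: [0.9717, 0.9557, 0.9739]
After subsystem 1 (A=0.9717): product = 0.9717
After subsystem 2 (A=0.9557): product = 0.9287
After subsystem 3 (A=0.9739): product = 0.9044
A_sys = 0.9044

0.9044


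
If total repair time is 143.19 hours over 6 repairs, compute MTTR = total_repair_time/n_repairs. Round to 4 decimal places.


total_repair_time = 143.19
n_repairs = 6
MTTR = 143.19 / 6
MTTR = 23.865

23.865


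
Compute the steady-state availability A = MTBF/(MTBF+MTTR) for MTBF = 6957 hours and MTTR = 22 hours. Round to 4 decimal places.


MTBF = 6957
MTTR = 22
MTBF + MTTR = 6979
A = 6957 / 6979
A = 0.9968

0.9968


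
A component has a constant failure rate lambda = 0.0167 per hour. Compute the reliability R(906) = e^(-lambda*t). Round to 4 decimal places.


lambda = 0.0167
t = 906
lambda * t = 15.1302
R(t) = e^(-15.1302)
R(t) = 0.0

0.0


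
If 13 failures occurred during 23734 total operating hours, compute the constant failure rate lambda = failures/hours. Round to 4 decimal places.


failures = 13
total_hours = 23734
lambda = 13 / 23734
lambda = 0.0005

0.0005


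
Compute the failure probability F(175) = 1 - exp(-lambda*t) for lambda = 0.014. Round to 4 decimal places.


lambda = 0.014, t = 175
lambda * t = 2.45
exp(-2.45) = 0.0863
F(t) = 1 - 0.0863
F(t) = 0.9137

0.9137


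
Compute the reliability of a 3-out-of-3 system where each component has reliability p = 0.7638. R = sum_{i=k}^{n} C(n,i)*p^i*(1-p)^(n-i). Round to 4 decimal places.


k = 3, n = 3, p = 0.7638
i=3: C(3,3)=1 * 0.7638^3 * 0.2362^0 = 0.4456
R = sum of terms = 0.4456

0.4456


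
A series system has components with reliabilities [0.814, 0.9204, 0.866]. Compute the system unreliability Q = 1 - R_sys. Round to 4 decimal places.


Components: [0.814, 0.9204, 0.866]
After component 1: product = 0.814
After component 2: product = 0.7492
After component 3: product = 0.6488
R_sys = 0.6488
Q = 1 - 0.6488 = 0.3512

0.3512


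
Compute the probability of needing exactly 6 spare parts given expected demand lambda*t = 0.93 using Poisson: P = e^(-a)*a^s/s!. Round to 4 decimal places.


a = 0.93, s = 6
e^(-a) = e^(-0.93) = 0.3946
a^s = 0.93^6 = 0.647
s! = 720
P = 0.3946 * 0.647 / 720
P = 0.0004

0.0004


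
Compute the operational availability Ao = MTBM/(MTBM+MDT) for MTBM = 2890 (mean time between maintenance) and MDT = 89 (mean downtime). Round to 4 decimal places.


MTBM = 2890
MDT = 89
MTBM + MDT = 2979
Ao = 2890 / 2979
Ao = 0.9701

0.9701


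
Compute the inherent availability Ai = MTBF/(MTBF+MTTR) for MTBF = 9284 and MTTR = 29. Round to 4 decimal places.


MTBF = 9284
MTTR = 29
MTBF + MTTR = 9313
Ai = 9284 / 9313
Ai = 0.9969

0.9969


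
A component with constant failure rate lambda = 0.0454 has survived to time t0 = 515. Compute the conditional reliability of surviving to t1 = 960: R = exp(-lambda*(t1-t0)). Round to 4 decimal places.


lambda = 0.0454
t0 = 515, t1 = 960
t1 - t0 = 445
lambda * (t1-t0) = 0.0454 * 445 = 20.203
R = exp(-20.203)
R = 0.0

0.0


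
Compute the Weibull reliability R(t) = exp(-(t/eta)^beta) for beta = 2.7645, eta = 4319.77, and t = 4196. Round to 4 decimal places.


beta = 2.7645, eta = 4319.77, t = 4196
t/eta = 4196 / 4319.77 = 0.9713
(t/eta)^beta = 0.9713^2.7645 = 0.9228
R(t) = exp(-0.9228)
R(t) = 0.3974

0.3974


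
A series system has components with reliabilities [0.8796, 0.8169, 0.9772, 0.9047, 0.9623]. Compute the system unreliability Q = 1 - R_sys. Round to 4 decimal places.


Components: [0.8796, 0.8169, 0.9772, 0.9047, 0.9623]
After component 1: product = 0.8796
After component 2: product = 0.7185
After component 3: product = 0.7022
After component 4: product = 0.6352
After component 5: product = 0.6113
R_sys = 0.6113
Q = 1 - 0.6113 = 0.3887

0.3887


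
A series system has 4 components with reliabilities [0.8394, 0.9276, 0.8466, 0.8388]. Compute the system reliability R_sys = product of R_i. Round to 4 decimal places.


Components: [0.8394, 0.9276, 0.8466, 0.8388]
After component 1 (R=0.8394): product = 0.8394
After component 2 (R=0.9276): product = 0.7786
After component 3 (R=0.8466): product = 0.6592
After component 4 (R=0.8388): product = 0.5529
R_sys = 0.5529

0.5529


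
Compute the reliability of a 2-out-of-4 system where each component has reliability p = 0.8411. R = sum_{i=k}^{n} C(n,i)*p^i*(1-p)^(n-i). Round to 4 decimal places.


k = 2, n = 4, p = 0.8411
i=2: C(4,2)=6 * 0.8411^2 * 0.1589^2 = 0.1072
i=3: C(4,3)=4 * 0.8411^3 * 0.1589^1 = 0.3782
i=4: C(4,4)=1 * 0.8411^4 * 0.1589^0 = 0.5005
R = sum of terms = 0.9859

0.9859


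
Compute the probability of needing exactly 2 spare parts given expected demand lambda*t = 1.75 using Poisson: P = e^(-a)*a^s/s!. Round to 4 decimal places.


a = 1.75, s = 2
e^(-a) = e^(-1.75) = 0.1738
a^s = 1.75^2 = 3.0625
s! = 2
P = 0.1738 * 3.0625 / 2
P = 0.2661

0.2661


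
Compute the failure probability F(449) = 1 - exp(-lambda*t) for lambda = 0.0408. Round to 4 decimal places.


lambda = 0.0408, t = 449
lambda * t = 18.3192
exp(-18.3192) = 0.0
F(t) = 1 - 0.0
F(t) = 1.0

1.0


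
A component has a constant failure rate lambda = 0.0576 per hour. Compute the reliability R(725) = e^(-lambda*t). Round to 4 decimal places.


lambda = 0.0576
t = 725
lambda * t = 41.76
R(t) = e^(-41.76)
R(t) = 0.0

0.0


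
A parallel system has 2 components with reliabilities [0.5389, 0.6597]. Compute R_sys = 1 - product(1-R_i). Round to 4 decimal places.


Components: [0.5389, 0.6597]
(1 - 0.5389) = 0.4611, running product = 0.4611
(1 - 0.6597) = 0.3403, running product = 0.1569
Product of (1-R_i) = 0.1569
R_sys = 1 - 0.1569 = 0.8431

0.8431


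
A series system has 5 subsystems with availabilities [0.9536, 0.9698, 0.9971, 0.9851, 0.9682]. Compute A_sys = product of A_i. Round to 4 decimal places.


Subsystems: [0.9536, 0.9698, 0.9971, 0.9851, 0.9682]
After subsystem 1 (A=0.9536): product = 0.9536
After subsystem 2 (A=0.9698): product = 0.9248
After subsystem 3 (A=0.9971): product = 0.9221
After subsystem 4 (A=0.9851): product = 0.9084
After subsystem 5 (A=0.9682): product = 0.8795
A_sys = 0.8795

0.8795


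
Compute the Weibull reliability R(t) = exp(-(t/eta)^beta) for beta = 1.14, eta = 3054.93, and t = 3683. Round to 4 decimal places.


beta = 1.14, eta = 3054.93, t = 3683
t/eta = 3683 / 3054.93 = 1.2056
(t/eta)^beta = 1.2056^1.14 = 1.2376
R(t) = exp(-1.2376)
R(t) = 0.2901

0.2901


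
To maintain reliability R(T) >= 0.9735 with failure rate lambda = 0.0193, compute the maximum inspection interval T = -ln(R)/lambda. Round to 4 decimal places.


R_target = 0.9735
lambda = 0.0193
-ln(0.9735) = 0.0269
T = 0.0269 / 0.0193
T = 1.3916

1.3916


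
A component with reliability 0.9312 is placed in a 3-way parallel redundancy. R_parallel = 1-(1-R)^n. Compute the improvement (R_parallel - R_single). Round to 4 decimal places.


R_single = 0.9312, n = 3
1 - R_single = 0.0688
(1 - R_single)^n = 0.0688^3 = 0.0003
R_parallel = 1 - 0.0003 = 0.9997
Improvement = 0.9997 - 0.9312
Improvement = 0.0685

0.0685


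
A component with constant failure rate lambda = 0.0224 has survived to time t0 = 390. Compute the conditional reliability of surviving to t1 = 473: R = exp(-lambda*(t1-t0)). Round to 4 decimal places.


lambda = 0.0224
t0 = 390, t1 = 473
t1 - t0 = 83
lambda * (t1-t0) = 0.0224 * 83 = 1.8592
R = exp(-1.8592)
R = 0.1558

0.1558


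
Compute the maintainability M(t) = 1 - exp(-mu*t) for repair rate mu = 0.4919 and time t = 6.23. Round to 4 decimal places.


mu = 0.4919, t = 6.23
mu * t = 0.4919 * 6.23 = 3.0645
exp(-3.0645) = 0.0467
M(t) = 1 - 0.0467
M(t) = 0.9533

0.9533


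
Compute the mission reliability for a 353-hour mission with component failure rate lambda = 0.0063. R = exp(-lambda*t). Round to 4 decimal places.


lambda = 0.0063
mission_time = 353
lambda * t = 0.0063 * 353 = 2.2239
R = exp(-2.2239)
R = 0.1082

0.1082


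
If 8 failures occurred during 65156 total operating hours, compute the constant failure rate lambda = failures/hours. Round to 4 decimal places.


failures = 8
total_hours = 65156
lambda = 8 / 65156
lambda = 0.0001

0.0001
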